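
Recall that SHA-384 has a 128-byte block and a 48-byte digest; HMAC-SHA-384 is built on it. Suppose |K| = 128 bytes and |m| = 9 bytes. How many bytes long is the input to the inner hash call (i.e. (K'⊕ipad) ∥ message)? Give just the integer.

137

Key is 128 ≤ 128 bytes, zero-padded: |K'| = 128.
Inner input = (K'⊕ipad) ∥ m → 128 + 9 = 137 bytes.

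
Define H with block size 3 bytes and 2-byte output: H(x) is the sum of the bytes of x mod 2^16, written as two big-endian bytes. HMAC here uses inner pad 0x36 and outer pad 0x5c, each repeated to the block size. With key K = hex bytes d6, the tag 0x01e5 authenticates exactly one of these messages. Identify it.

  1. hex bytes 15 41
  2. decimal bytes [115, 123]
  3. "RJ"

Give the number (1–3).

1

Key hex bytes d6 is 1 byte ≤ B = 3; zero-pad to 3 bytes: K' = d6 00 00.
K' ⊕ ipad = e0 36 36; K' ⊕ opad = 8a 5c 5c.
m1: inner = H(e0 36 36 15 41) = 01 a2; tag = H(8a 5c 5c 01 a2) = 01e5 ← matches
m2: inner = H(e0 36 36 73 7b) = 02 3a; tag = H(8a 5c 5c 02 3a) = 017e
m3: inner = H(e0 36 36 52 4a) = 01 e8; tag = H(8a 5c 5c 01 e8) = 022b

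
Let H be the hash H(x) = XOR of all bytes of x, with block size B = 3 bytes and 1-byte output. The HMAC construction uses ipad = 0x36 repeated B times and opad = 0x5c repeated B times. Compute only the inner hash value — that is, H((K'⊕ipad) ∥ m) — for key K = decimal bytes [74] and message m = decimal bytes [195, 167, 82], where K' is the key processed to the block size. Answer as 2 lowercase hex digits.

4a

Key decimal bytes [74] = 4a is 1 byte ≤ B = 3; zero-pad to 3 bytes: K' = 4a 00 00.
K' ⊕ ipad = 7c 36 36.
Inner input = 7c 36 36 ∥ c3 a7 52.
Inner hash: XOR 7c⊕36⊕36⊕c3⊕a7⊕52 = 4a.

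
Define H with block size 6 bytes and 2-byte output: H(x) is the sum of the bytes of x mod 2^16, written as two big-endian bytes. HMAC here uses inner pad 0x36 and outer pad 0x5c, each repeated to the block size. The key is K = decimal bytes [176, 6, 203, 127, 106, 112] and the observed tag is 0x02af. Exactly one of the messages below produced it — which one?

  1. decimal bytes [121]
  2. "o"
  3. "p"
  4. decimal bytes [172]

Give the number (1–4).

4

Key decimal bytes [176, 6, 203, 127, 106, 112] = b0 06 cb 7f 6a 70 is exactly B = 6 bytes: K' = b0 06 cb 7f 6a 70.
K' ⊕ ipad = 86 30 fd 49 5c 46; K' ⊕ opad = ec 5a 97 23 36 2c.
m1: inner = H(86 30 fd 49 5c 46 79) = 03 17; tag = H(ec 5a 97 23 36 2c 03 17) = 027c
m2: inner = H(86 30 fd 49 5c 46 6f) = 03 0d; tag = H(ec 5a 97 23 36 2c 03 0d) = 0272
m3: inner = H(86 30 fd 49 5c 46 70) = 03 0e; tag = H(ec 5a 97 23 36 2c 03 0e) = 0273
m4: inner = H(86 30 fd 49 5c 46 ac) = 03 4a; tag = H(ec 5a 97 23 36 2c 03 4a) = 02af ← matches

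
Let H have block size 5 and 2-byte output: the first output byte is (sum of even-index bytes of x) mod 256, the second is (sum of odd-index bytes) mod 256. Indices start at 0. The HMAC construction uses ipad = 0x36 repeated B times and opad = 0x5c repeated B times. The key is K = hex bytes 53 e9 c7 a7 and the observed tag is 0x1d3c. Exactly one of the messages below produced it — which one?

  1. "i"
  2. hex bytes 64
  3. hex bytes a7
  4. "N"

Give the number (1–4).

3

Key hex bytes 53 e9 c7 a7 is 4 bytes ≤ B = 5; zero-pad to 5 bytes: K' = 53 e9 c7 a7 00.
K' ⊕ ipad = 65 df f1 91 36; K' ⊕ opad = 0f b5 9b fb 5c.
m1: inner = H(65 df f1 91 36 69) = 8c d9; tag = H(0f b5 9b fb 5c 8c d9) = df3c
m2: inner = H(65 df f1 91 36 64) = 8c d4; tag = H(0f b5 9b fb 5c 8c d4) = da3c
m3: inner = H(65 df f1 91 36 a7) = 8c 17; tag = H(0f b5 9b fb 5c 8c 17) = 1d3c ← matches
m4: inner = H(65 df f1 91 36 4e) = 8c be; tag = H(0f b5 9b fb 5c 8c be) = c43c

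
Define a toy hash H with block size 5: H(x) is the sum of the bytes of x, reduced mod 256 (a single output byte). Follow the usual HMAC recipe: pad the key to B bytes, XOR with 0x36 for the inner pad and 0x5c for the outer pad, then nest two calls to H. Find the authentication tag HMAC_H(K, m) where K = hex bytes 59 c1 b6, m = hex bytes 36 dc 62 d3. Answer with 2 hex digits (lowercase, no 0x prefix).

dd

Key hex bytes 59 c1 b6 is 3 bytes ≤ B = 5; zero-pad to 5 bytes: K' = 59 c1 b6 00 00.
K' ⊕ ipad = 6f f7 80 36 36.  K' ⊕ opad = 05 9d ea 5c 5c.
Inner input = (K'⊕ipad) ∥ m = 6f f7 80 36 36 ∥ 36 dc 62 d3.
Inner hash: sum = 111+247+128+54+54+54+220+98+211 = 1177; mod 256 = 153 → 99.
Outer input = (K'⊕opad) ∥ inner = 05 9d ea 5c 5c ∥ 99.
Outer hash (tag): sum = 5+157+234+92+92+153 = 733; mod 256 = 221 → dd.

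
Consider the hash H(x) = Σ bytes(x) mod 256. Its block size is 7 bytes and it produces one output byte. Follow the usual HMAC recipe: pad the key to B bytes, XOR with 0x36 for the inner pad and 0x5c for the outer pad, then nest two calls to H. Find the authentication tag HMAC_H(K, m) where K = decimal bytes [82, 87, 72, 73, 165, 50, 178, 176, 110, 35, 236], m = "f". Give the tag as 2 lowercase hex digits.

44

Key decimal bytes [82, 87, 72, 73, 165, 50, 178, 176, 110, 35, 236] = 52 57 48 49 a5 32 b2 b0 6e 23 ec is 11 bytes > B = 7, so hash it first: H(key) = f0, then zero-pad to 7 bytes: K' = f0 00 00 00 00 00 00.
K' ⊕ ipad = c6 36 36 36 36 36 36.  K' ⊕ opad = ac 5c 5c 5c 5c 5c 5c.
Inner input = (K'⊕ipad) ∥ m = c6 36 36 36 36 36 36 ∥ 66.
Inner hash: sum = 198+54+54+54+54+54+54+102 = 624; mod 256 = 112 → 70.
Outer input = (K'⊕opad) ∥ inner = ac 5c 5c 5c 5c 5c 5c ∥ 70.
Outer hash (tag): sum = 172+92+92+92+92+92+92+112 = 836; mod 256 = 68 → 44.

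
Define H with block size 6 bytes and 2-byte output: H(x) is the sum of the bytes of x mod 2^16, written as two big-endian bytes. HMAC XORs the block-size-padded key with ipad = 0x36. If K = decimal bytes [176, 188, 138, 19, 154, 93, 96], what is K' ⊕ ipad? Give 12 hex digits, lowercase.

355636363636

Key decimal bytes [176, 188, 138, 19, 154, 93, 96] = b0 bc 8a 13 9a 5d 60 is 7 bytes > B = 6, so hash it first: H(key) = 03 60, then zero-pad to 6 bytes: K' = 03 60 00 00 00 00.
XOR each byte with 0x36: 03⊕36=35, 60⊕36=56, 00⊕36=36, 00⊕36=36, 00⊕36=36, 00⊕36=36.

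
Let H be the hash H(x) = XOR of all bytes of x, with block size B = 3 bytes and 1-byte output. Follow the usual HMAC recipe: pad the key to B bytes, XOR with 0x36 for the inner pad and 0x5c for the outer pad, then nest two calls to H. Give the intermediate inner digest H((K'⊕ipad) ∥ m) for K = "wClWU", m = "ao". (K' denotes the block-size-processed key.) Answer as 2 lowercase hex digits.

Key "wClWU" = 77 43 6c 57 55 is 5 bytes > B = 3, so hash it first: H(key) = 5a, then zero-pad to 3 bytes: K' = 5a 00 00.
K' ⊕ ipad = 6c 36 36.
Inner input = 6c 36 36 ∥ 61 6f.
Inner hash: XOR 6c⊕36⊕36⊕61⊕6f = 62.

62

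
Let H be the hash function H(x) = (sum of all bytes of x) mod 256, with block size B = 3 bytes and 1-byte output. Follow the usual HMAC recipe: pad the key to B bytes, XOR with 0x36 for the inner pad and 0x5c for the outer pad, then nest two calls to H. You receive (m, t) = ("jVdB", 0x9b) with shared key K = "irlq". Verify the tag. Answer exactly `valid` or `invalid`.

invalid

Key "irlq" = 69 72 6c 71 is 4 bytes > B = 3, so hash it first: H(key) = b8, then zero-pad to 3 bytes: K' = b8 00 00.
K' ⊕ ipad = 8e 36 36; K' ⊕ opad = e4 5c 5c.
Inner hash: sum = 142+54+54+106+86+100+66 = 608; mod 256 = 96 → 60.
Outer hash (recomputed tag): sum = 228+92+92+96 = 508; mod 256 = 252 → fc.
Recomputed tag = fc; claimed = 9b → mismatch.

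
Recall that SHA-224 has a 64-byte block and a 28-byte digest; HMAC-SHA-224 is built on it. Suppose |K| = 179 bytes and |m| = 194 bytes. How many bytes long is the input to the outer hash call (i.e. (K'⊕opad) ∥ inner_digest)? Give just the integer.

92

Key is 179 > 64 bytes, so it is hashed to 28 bytes then zero-padded to 64: |K'| = 64.
Outer input = (K'⊕opad) ∥ H(inner) → 64 + 28 = 92 bytes.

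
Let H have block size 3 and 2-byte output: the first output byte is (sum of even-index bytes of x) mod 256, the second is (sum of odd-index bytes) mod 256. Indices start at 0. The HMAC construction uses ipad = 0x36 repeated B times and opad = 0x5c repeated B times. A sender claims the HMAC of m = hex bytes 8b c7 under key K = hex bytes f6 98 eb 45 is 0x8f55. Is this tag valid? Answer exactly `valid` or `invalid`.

Key hex bytes f6 98 eb 45 is 4 bytes > B = 3, so hash it first: H(key) = e1 dd, then zero-pad to 3 bytes: K' = e1 dd 00.
K' ⊕ ipad = d7 eb 36; K' ⊕ opad = bd 81 5c.
Inner hash: even-index sum = 468 mod 256 = 212; odd-index sum = 374 mod 256 = 118 → d4 76.
Outer hash (recomputed tag): even-index sum = 399 mod 256 = 143; odd-index sum = 341 mod 256 = 85 → 8f 55.
Recomputed tag = 8f55; claimed = 8f55 → match.

valid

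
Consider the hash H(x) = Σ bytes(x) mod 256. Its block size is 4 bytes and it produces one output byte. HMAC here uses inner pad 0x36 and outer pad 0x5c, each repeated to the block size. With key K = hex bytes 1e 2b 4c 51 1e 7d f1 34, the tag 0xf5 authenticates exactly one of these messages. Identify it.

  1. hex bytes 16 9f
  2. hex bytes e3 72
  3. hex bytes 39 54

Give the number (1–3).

Key hex bytes 1e 2b 4c 51 1e 7d f1 34 is 8 bytes > B = 4, so hash it first: H(key) = a6, then zero-pad to 4 bytes: K' = a6 00 00 00.
K' ⊕ ipad = 90 36 36 36; K' ⊕ opad = fa 5c 5c 5c.
m1: inner = H(90 36 36 36 16 9f) = e7; tag = H(fa 5c 5c 5c e7) = f5 ← matches
m2: inner = H(90 36 36 36 e3 72) = 87; tag = H(fa 5c 5c 5c 87) = 95
m3: inner = H(90 36 36 36 39 54) = bf; tag = H(fa 5c 5c 5c bf) = cd

1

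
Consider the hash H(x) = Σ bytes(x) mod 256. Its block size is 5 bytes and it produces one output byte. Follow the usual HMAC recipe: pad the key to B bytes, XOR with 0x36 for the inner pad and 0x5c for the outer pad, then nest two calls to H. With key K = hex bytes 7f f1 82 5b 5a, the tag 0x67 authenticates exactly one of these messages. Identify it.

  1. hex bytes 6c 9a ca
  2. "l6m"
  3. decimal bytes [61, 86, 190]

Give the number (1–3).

Key hex bytes 7f f1 82 5b 5a is exactly B = 5 bytes: K' = 7f f1 82 5b 5a.
K' ⊕ ipad = 49 c7 b4 6d 6c; K' ⊕ opad = 23 ad de 07 06.
m1: inner = H(49 c7 b4 6d 6c 6c 9a ca) = 6d; tag = H(23 ad de 07 06 6d) = 28
m2: inner = H(49 c7 b4 6d 6c 6c 36 6d) = ac; tag = H(23 ad de 07 06 ac) = 67 ← matches
m3: inner = H(49 c7 b4 6d 6c 3d 56 be) = ee; tag = H(23 ad de 07 06 ee) = a9

2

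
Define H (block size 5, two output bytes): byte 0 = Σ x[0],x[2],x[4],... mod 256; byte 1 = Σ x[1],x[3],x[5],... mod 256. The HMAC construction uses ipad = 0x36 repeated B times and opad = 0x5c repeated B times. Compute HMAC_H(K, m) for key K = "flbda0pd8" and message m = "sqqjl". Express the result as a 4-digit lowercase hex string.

1dc2

Key "flbda0pd8" = 66 6c 62 64 61 30 70 64 38 is 9 bytes > B = 5, so hash it first: H(key) = d1 64, then zero-pad to 5 bytes: K' = d1 64 00 00 00.
K' ⊕ ipad = e7 52 36 36 36.  K' ⊕ opad = 8d 38 5c 5c 5c.
Inner input = (K'⊕ipad) ∥ m = e7 52 36 36 36 ∥ 73 71 71 6a 6c.
Inner hash: even-index sum = 558 mod 256 = 46; odd-index sum = 472 mod 256 = 216 → 2e d8.
Outer input = (K'⊕opad) ∥ inner = 8d 38 5c 5c 5c ∥ 2e d8.
Outer hash (tag): even-index sum = 541 mod 256 = 29; odd-index sum = 194 mod 256 = 194 → 1d c2.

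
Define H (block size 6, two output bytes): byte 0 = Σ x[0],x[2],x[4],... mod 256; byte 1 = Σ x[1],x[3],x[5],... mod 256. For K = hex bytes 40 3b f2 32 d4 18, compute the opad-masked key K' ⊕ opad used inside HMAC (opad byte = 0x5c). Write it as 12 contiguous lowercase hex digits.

Key hex bytes 40 3b f2 32 d4 18 is exactly B = 6 bytes: K' = 40 3b f2 32 d4 18.
XOR each byte with 0x5c: 40⊕5c=1c, 3b⊕5c=67, f2⊕5c=ae, 32⊕5c=6e, d4⊕5c=88, 18⊕5c=44.

1c67ae6e8844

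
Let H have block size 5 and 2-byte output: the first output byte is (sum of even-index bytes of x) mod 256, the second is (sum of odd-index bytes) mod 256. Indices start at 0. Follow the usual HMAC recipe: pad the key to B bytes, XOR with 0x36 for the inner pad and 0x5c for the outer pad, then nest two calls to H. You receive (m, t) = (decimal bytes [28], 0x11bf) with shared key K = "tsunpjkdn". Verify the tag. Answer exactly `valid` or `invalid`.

Key "tsunpjkdn" = 74 73 75 6e 70 6a 6b 64 6e is 9 bytes > B = 5, so hash it first: H(key) = 32 af, then zero-pad to 5 bytes: K' = 32 af 00 00 00.
K' ⊕ ipad = 04 99 36 36 36; K' ⊕ opad = 6e f3 5c 5c 5c.
Inner hash: even-index sum = 112 mod 256 = 112; odd-index sum = 235 mod 256 = 235 → 70 eb.
Outer hash (recomputed tag): even-index sum = 529 mod 256 = 17; odd-index sum = 447 mod 256 = 191 → 11 bf.
Recomputed tag = 11bf; claimed = 11bf → match.

valid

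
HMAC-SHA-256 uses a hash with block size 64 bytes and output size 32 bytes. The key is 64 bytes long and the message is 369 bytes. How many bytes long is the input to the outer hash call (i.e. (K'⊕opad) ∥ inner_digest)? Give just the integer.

Key is 64 ≤ 64 bytes, zero-padded: |K'| = 64.
Outer input = (K'⊕opad) ∥ H(inner) → 64 + 32 = 96 bytes.

96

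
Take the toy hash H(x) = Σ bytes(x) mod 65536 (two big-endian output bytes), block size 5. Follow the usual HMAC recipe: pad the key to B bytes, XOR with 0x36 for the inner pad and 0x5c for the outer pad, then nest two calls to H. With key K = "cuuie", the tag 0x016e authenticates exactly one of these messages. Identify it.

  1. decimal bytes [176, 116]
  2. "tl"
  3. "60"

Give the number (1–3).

2

Key "cuuie" = 63 75 75 69 65 is exactly B = 5 bytes: K' = 63 75 75 69 65.
K' ⊕ ipad = 55 43 43 5f 53; K' ⊕ opad = 3f 29 29 35 39.
m1: inner = H(55 43 43 5f 53 b0 74) = 02 b1; tag = H(3f 29 29 35 39 02 b1) = 01b2
m2: inner = H(55 43 43 5f 53 74 6c) = 02 6d; tag = H(3f 29 29 35 39 02 6d) = 016e ← matches
m3: inner = H(55 43 43 5f 53 36 30) = 01 f3; tag = H(3f 29 29 35 39 01 f3) = 01f3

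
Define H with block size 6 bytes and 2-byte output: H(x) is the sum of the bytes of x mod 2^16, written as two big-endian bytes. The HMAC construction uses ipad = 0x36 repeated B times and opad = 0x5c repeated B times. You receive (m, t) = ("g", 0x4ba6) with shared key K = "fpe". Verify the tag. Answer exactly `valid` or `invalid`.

Key "fpe" = 66 70 65 is 3 bytes ≤ B = 6; zero-pad to 6 bytes: K' = 66 70 65 00 00 00.
K' ⊕ ipad = 50 46 53 36 36 36; K' ⊕ opad = 3a 2c 39 5c 5c 5c.
Inner hash: sum = 80+70+83+54+54+54+103 = 498 → 01 f2.
Outer hash (recomputed tag): sum = 58+44+57+92+92+92+1+242 = 678 → 02 a6.
Recomputed tag = 02a6; claimed = 4ba6 → mismatch.

invalid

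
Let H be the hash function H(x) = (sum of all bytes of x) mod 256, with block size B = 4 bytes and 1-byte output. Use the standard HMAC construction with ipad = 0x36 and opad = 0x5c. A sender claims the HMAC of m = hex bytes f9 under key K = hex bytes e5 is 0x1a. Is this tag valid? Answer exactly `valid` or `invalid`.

invalid

Key hex bytes e5 is 1 byte ≤ B = 4; zero-pad to 4 bytes: K' = e5 00 00 00.
K' ⊕ ipad = d3 36 36 36; K' ⊕ opad = b9 5c 5c 5c.
Inner hash: sum = 211+54+54+54+249 = 622; mod 256 = 110 → 6e.
Outer hash (recomputed tag): sum = 185+92+92+92+110 = 571; mod 256 = 59 → 3b.
Recomputed tag = 3b; claimed = 1a → mismatch.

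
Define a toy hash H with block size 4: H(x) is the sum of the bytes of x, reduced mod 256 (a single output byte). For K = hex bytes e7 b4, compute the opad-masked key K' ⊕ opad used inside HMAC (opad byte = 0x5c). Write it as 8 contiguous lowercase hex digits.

bbe85c5c

Key hex bytes e7 b4 is 2 bytes ≤ B = 4; zero-pad to 4 bytes: K' = e7 b4 00 00.
XOR each byte with 0x5c: e7⊕5c=bb, b4⊕5c=e8, 00⊕5c=5c, 00⊕5c=5c.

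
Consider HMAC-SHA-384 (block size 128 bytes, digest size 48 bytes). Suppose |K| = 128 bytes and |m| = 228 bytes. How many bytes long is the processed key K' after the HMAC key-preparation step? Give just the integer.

128

Key is 128 ≤ 128 bytes, zero-padded: |K'| = 128.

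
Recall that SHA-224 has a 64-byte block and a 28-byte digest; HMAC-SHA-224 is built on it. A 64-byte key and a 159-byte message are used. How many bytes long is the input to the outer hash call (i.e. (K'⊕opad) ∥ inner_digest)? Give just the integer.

Key is 64 ≤ 64 bytes, zero-padded: |K'| = 64.
Outer input = (K'⊕opad) ∥ H(inner) → 64 + 28 = 92 bytes.

92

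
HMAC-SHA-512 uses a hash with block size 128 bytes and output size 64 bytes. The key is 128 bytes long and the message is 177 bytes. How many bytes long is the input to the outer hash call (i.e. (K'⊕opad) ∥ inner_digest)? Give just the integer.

192

Key is 128 ≤ 128 bytes, zero-padded: |K'| = 128.
Outer input = (K'⊕opad) ∥ H(inner) → 128 + 64 = 192 bytes.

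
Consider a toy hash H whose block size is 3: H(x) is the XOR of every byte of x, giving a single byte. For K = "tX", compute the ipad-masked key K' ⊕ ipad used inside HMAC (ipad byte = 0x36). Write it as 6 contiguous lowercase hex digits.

426e36

Key "tX" = 74 58 is 2 bytes ≤ B = 3; zero-pad to 3 bytes: K' = 74 58 00.
XOR each byte with 0x36: 74⊕36=42, 58⊕36=6e, 00⊕36=36.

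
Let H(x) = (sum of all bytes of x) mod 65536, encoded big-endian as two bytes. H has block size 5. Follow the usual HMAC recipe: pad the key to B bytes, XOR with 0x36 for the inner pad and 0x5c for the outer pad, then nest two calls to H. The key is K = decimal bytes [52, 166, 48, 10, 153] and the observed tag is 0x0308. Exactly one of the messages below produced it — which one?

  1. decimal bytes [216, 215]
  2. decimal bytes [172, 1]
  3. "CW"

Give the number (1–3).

3

Key decimal bytes [52, 166, 48, 10, 153] = 34 a6 30 0a 99 is exactly B = 5 bytes: K' = 34 a6 30 0a 99.
K' ⊕ ipad = 02 90 06 3c af; K' ⊕ opad = 68 fa 6c 56 c5.
m1: inner = H(02 90 06 3c af d8 d7) = 03 32; tag = H(68 fa 6c 56 c5 03 32) = 031e
m2: inner = H(02 90 06 3c af ac 01) = 02 30; tag = H(68 fa 6c 56 c5 02 30) = 031b
m3: inner = H(02 90 06 3c af 43 57) = 02 1d; tag = H(68 fa 6c 56 c5 02 1d) = 0308 ← matches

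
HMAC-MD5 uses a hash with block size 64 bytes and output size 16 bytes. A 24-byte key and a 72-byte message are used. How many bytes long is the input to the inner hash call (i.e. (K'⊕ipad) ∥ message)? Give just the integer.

Key is 24 ≤ 64 bytes, zero-padded: |K'| = 64.
Inner input = (K'⊕ipad) ∥ m → 64 + 72 = 136 bytes.

136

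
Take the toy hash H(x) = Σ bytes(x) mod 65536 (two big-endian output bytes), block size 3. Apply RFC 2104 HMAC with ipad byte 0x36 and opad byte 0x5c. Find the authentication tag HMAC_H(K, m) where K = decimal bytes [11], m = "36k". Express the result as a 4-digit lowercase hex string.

018d

Key decimal bytes [11] = 0b is 1 byte ≤ B = 3; zero-pad to 3 bytes: K' = 0b 00 00.
K' ⊕ ipad = 3d 36 36.  K' ⊕ opad = 57 5c 5c.
Inner input = (K'⊕ipad) ∥ m = 3d 36 36 ∥ 33 36 6b.
Inner hash: sum = 61+54+54+51+54+107 = 381 → 01 7d.
Outer input = (K'⊕opad) ∥ inner = 57 5c 5c ∥ 01 7d.
Outer hash (tag): sum = 87+92+92+1+125 = 397 → 01 8d.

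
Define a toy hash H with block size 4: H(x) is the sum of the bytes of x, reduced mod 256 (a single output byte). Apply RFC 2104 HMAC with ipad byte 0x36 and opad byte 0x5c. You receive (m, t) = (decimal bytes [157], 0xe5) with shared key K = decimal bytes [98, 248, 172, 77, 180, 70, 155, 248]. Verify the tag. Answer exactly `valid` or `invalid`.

Key decimal bytes [98, 248, 172, 77, 180, 70, 155, 248] = 62 f8 ac 4d b4 46 9b f8 is 8 bytes > B = 4, so hash it first: H(key) = e0, then zero-pad to 4 bytes: K' = e0 00 00 00.
K' ⊕ ipad = d6 36 36 36; K' ⊕ opad = bc 5c 5c 5c.
Inner hash: sum = 214+54+54+54+157 = 533; mod 256 = 21 → 15.
Outer hash (recomputed tag): sum = 188+92+92+92+21 = 485; mod 256 = 229 → e5.
Recomputed tag = e5; claimed = e5 → match.

valid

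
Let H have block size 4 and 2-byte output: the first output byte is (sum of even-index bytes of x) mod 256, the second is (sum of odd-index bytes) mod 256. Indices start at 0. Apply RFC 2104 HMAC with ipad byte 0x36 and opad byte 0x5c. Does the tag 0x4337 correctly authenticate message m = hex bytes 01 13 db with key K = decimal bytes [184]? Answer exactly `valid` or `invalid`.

Key decimal bytes [184] = b8 is 1 byte ≤ B = 4; zero-pad to 4 bytes: K' = b8 00 00 00.
K' ⊕ ipad = 8e 36 36 36; K' ⊕ opad = e4 5c 5c 5c.
Inner hash: even-index sum = 416 mod 256 = 160; odd-index sum = 127 mod 256 = 127 → a0 7f.
Outer hash (recomputed tag): even-index sum = 480 mod 256 = 224; odd-index sum = 311 mod 256 = 55 → e0 37.
Recomputed tag = e037; claimed = 4337 → mismatch.

invalid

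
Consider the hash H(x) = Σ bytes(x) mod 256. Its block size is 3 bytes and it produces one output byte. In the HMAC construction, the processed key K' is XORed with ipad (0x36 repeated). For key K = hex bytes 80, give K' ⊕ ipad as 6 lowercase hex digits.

b63636

Key hex bytes 80 is 1 byte ≤ B = 3; zero-pad to 3 bytes: K' = 80 00 00.
XOR each byte with 0x36: 80⊕36=b6, 00⊕36=36, 00⊕36=36.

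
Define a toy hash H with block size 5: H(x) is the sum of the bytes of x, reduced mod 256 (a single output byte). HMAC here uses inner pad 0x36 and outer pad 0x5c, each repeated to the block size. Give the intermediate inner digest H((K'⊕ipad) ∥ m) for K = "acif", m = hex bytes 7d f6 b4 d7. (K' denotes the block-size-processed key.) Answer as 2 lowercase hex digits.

Key "acif" = 61 63 69 66 is 4 bytes ≤ B = 5; zero-pad to 5 bytes: K' = 61 63 69 66 00.
K' ⊕ ipad = 57 55 5f 50 36.
Inner input = 57 55 5f 50 36 ∥ 7d f6 b4 d7.
Inner hash: sum = 87+85+95+80+54+125+246+180+215 = 1167; mod 256 = 143 → 8f.

8f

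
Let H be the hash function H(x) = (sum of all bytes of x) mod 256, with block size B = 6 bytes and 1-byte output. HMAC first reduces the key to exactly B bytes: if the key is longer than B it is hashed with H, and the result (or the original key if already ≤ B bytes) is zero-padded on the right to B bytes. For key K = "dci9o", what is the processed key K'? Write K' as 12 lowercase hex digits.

646369396f00

Key "dci9o" = 64 63 69 39 6f is 5 bytes ≤ B = 6; zero-pad to 6 bytes: K' = 64 63 69 39 6f 00.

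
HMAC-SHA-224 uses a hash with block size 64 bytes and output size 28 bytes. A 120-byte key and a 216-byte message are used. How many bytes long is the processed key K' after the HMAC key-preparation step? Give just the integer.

Key is 120 > 64 bytes, so it is hashed to 28 bytes then zero-padded to 64: |K'| = 64.

64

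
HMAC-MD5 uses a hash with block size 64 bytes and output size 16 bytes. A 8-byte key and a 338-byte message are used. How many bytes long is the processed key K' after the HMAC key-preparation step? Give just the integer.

64

Key is 8 ≤ 64 bytes, zero-padded: |K'| = 64.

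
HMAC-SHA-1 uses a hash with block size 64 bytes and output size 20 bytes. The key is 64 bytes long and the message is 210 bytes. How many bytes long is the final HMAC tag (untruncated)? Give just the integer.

20

The tag is one SHA-1 digest: 20 bytes.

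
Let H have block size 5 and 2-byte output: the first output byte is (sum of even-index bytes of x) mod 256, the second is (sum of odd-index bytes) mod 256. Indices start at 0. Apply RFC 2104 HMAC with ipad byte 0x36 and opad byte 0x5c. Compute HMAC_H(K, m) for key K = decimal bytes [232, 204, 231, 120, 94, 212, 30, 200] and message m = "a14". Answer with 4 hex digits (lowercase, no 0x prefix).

7032

Key decimal bytes [232, 204, 231, 120, 94, 212, 30, 200] = e8 cc e7 78 5e d4 1e c8 is 8 bytes > B = 5, so hash it first: H(key) = 4b e0, then zero-pad to 5 bytes: K' = 4b e0 00 00 00.
K' ⊕ ipad = 7d d6 36 36 36.  K' ⊕ opad = 17 bc 5c 5c 5c.
Inner input = (K'⊕ipad) ∥ m = 7d d6 36 36 36 ∥ 61 31 34.
Inner hash: even-index sum = 282 mod 256 = 26; odd-index sum = 417 mod 256 = 161 → 1a a1.
Outer input = (K'⊕opad) ∥ inner = 17 bc 5c 5c 5c ∥ 1a a1.
Outer hash (tag): even-index sum = 368 mod 256 = 112; odd-index sum = 306 mod 256 = 50 → 70 32.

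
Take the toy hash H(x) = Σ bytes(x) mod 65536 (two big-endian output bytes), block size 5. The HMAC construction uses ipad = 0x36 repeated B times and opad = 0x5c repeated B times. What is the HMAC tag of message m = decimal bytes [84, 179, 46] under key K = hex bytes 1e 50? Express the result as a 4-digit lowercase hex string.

Key hex bytes 1e 50 is 2 bytes ≤ B = 5; zero-pad to 5 bytes: K' = 1e 50 00 00 00.
K' ⊕ ipad = 28 66 36 36 36.  K' ⊕ opad = 42 0c 5c 5c 5c.
Inner input = (K'⊕ipad) ∥ m = 28 66 36 36 36 ∥ 54 b3 2e.
Inner hash: sum = 40+102+54+54+54+84+179+46 = 613 → 02 65.
Outer input = (K'⊕opad) ∥ inner = 42 0c 5c 5c 5c ∥ 02 65.
Outer hash (tag): sum = 66+12+92+92+92+2+101 = 457 → 01 c9.

01c9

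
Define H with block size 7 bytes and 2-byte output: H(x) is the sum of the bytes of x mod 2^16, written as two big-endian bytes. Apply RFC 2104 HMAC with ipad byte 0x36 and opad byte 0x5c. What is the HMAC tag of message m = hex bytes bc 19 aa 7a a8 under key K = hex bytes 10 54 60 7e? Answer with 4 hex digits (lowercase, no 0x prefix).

0233

Key hex bytes 10 54 60 7e is 4 bytes ≤ B = 7; zero-pad to 7 bytes: K' = 10 54 60 7e 00 00 00.
K' ⊕ ipad = 26 62 56 48 36 36 36.  K' ⊕ opad = 4c 08 3c 22 5c 5c 5c.
Inner input = (K'⊕ipad) ∥ m = 26 62 56 48 36 36 36 ∥ bc 19 aa 7a a8.
Inner hash: sum = 38+98+86+72+54+54+54+188+25+170+122+168 = 1129 → 04 69.
Outer input = (K'⊕opad) ∥ inner = 4c 08 3c 22 5c 5c 5c ∥ 04 69.
Outer hash (tag): sum = 76+8+60+34+92+92+92+4+105 = 563 → 02 33.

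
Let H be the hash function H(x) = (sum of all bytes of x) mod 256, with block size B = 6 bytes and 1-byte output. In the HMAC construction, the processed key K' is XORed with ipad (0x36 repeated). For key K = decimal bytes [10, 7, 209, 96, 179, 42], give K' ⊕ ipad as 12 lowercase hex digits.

Key decimal bytes [10, 7, 209, 96, 179, 42] = 0a 07 d1 60 b3 2a is exactly B = 6 bytes: K' = 0a 07 d1 60 b3 2a.
XOR each byte with 0x36: 0a⊕36=3c, 07⊕36=31, d1⊕36=e7, 60⊕36=56, b3⊕36=85, 2a⊕36=1c.

3c31e756851c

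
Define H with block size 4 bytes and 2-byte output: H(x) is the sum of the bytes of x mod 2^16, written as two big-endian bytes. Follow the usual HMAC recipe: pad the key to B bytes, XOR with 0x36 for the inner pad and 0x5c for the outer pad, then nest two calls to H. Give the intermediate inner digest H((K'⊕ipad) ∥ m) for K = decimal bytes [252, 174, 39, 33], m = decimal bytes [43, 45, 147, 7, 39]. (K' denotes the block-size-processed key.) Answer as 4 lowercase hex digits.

Key decimal bytes [252, 174, 39, 33] = fc ae 27 21 is exactly B = 4 bytes: K' = fc ae 27 21.
K' ⊕ ipad = ca 98 11 17.
Inner input = ca 98 11 17 ∥ 2b 2d 93 07 27.
Inner hash: sum = 202+152+17+23+43+45+147+7+39 = 675 → 02 a3.

02a3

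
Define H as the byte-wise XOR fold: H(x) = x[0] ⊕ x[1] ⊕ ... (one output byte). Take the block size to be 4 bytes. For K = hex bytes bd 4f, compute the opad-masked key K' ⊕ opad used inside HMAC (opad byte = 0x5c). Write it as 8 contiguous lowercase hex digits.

e1135c5c

Key hex bytes bd 4f is 2 bytes ≤ B = 4; zero-pad to 4 bytes: K' = bd 4f 00 00.
XOR each byte with 0x5c: bd⊕5c=e1, 4f⊕5c=13, 00⊕5c=5c, 00⊕5c=5c.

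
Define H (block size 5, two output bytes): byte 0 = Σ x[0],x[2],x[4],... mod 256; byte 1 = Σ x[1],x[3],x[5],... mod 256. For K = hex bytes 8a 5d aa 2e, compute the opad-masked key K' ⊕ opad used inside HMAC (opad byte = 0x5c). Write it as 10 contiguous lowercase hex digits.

Key hex bytes 8a 5d aa 2e is 4 bytes ≤ B = 5; zero-pad to 5 bytes: K' = 8a 5d aa 2e 00.
XOR each byte with 0x5c: 8a⊕5c=d6, 5d⊕5c=01, aa⊕5c=f6, 2e⊕5c=72, 00⊕5c=5c.

d601f6725c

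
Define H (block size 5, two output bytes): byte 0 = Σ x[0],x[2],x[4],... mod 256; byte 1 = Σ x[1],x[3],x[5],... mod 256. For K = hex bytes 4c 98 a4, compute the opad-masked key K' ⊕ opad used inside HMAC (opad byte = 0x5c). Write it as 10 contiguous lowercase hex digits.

10c4f85c5c

Key hex bytes 4c 98 a4 is 3 bytes ≤ B = 5; zero-pad to 5 bytes: K' = 4c 98 a4 00 00.
XOR each byte with 0x5c: 4c⊕5c=10, 98⊕5c=c4, a4⊕5c=f8, 00⊕5c=5c, 00⊕5c=5c.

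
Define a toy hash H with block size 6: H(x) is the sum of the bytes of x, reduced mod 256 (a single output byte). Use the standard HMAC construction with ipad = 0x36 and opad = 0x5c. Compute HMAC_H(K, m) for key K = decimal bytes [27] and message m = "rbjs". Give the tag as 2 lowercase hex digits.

Key decimal bytes [27] = 1b is 1 byte ≤ B = 6; zero-pad to 6 bytes: K' = 1b 00 00 00 00 00.
K' ⊕ ipad = 2d 36 36 36 36 36.  K' ⊕ opad = 47 5c 5c 5c 5c 5c.
Inner input = (K'⊕ipad) ∥ m = 2d 36 36 36 36 36 ∥ 72 62 6a 73.
Inner hash: sum = 45+54+54+54+54+54+114+98+106+115 = 748; mod 256 = 236 → ec.
Outer input = (K'⊕opad) ∥ inner = 47 5c 5c 5c 5c 5c ∥ ec.
Outer hash (tag): sum = 71+92+92+92+92+92+236 = 767; mod 256 = 255 → ff.

ff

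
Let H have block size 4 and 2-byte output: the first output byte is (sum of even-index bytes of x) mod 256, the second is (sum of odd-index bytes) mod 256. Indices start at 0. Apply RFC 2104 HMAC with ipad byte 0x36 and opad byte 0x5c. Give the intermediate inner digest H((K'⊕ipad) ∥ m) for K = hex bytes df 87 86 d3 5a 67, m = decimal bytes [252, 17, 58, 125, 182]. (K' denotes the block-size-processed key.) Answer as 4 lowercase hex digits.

Key hex bytes df 87 86 d3 5a 67 is 6 bytes > B = 4, so hash it first: H(key) = bf c1, then zero-pad to 4 bytes: K' = bf c1 00 00.
K' ⊕ ipad = 89 f7 36 36.
Inner input = 89 f7 36 36 ∥ fc 11 3a 7d b6.
Inner hash: even-index sum = 683 mod 256 = 171; odd-index sum = 443 mod 256 = 187 → ab bb.

abbb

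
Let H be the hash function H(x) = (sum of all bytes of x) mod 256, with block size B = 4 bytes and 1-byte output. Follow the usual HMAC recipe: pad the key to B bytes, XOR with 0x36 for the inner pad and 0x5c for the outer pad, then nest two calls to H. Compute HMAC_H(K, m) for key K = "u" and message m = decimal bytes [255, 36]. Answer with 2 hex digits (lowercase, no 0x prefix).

Key "u" = 75 is 1 byte ≤ B = 4; zero-pad to 4 bytes: K' = 75 00 00 00.
K' ⊕ ipad = 43 36 36 36.  K' ⊕ opad = 29 5c 5c 5c.
Inner input = (K'⊕ipad) ∥ m = 43 36 36 36 ∥ ff 24.
Inner hash: sum = 67+54+54+54+255+36 = 520; mod 256 = 8 → 08.
Outer input = (K'⊕opad) ∥ inner = 29 5c 5c 5c ∥ 08.
Outer hash (tag): sum = 41+92+92+92+8 = 325; mod 256 = 69 → 45.

45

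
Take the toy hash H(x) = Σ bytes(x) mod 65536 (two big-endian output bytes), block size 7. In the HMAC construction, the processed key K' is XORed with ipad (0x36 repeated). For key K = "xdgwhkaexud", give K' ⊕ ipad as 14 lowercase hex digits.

32923636363636

Key "xdgwhkaexud" = 78 64 67 77 68 6b 61 65 78 75 64 is 11 bytes > B = 7, so hash it first: H(key) = 04 a4, then zero-pad to 7 bytes: K' = 04 a4 00 00 00 00 00.
XOR each byte with 0x36: 04⊕36=32, a4⊕36=92, 00⊕36=36, 00⊕36=36, 00⊕36=36, 00⊕36=36, 00⊕36=36.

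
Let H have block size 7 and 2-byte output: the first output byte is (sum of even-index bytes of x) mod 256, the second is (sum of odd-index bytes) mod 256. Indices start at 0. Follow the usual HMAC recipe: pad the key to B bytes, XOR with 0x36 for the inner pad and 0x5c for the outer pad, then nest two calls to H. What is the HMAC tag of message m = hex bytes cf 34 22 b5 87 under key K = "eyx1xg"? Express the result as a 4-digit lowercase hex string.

fcdb

Key "eyx1xg" = 65 79 78 31 78 67 is 6 bytes ≤ B = 7; zero-pad to 7 bytes: K' = 65 79 78 31 78 67 00.
K' ⊕ ipad = 53 4f 4e 07 4e 51 36.  K' ⊕ opad = 39 25 24 6d 24 3b 5c.
Inner input = (K'⊕ipad) ∥ m = 53 4f 4e 07 4e 51 36 ∥ cf 34 22 b5 87.
Inner hash: even-index sum = 526 mod 256 = 14; odd-index sum = 543 mod 256 = 31 → 0e 1f.
Outer input = (K'⊕opad) ∥ inner = 39 25 24 6d 24 3b 5c ∥ 0e 1f.
Outer hash (tag): even-index sum = 252 mod 256 = 252; odd-index sum = 219 mod 256 = 219 → fc db.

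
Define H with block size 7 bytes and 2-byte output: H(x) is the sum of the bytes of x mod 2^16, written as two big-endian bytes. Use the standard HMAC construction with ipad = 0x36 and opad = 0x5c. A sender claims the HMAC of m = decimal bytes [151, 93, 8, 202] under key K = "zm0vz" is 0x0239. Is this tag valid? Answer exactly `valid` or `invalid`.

valid

Key "zm0vz" = 7a 6d 30 76 7a is 5 bytes ≤ B = 7; zero-pad to 7 bytes: K' = 7a 6d 30 76 7a 00 00.
K' ⊕ ipad = 4c 5b 06 40 4c 36 36; K' ⊕ opad = 26 31 6c 2a 26 5c 5c.
Inner hash: sum = 76+91+6+64+76+54+54+151+93+8+202 = 875 → 03 6b.
Outer hash (recomputed tag): sum = 38+49+108+42+38+92+92+3+107 = 569 → 02 39.
Recomputed tag = 0239; claimed = 0239 → match.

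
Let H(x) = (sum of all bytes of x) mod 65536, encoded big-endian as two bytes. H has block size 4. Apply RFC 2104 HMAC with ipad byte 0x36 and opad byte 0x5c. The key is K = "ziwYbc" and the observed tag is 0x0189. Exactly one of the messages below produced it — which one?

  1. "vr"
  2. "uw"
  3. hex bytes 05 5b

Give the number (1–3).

3

Key "ziwYbc" = 7a 69 77 59 62 63 is 6 bytes > B = 4, so hash it first: H(key) = 02 78, then zero-pad to 4 bytes: K' = 02 78 00 00.
K' ⊕ ipad = 34 4e 36 36; K' ⊕ opad = 5e 24 5c 5c.
m1: inner = H(34 4e 36 36 76 72) = 01 d6; tag = H(5e 24 5c 5c 01 d6) = 0211
m2: inner = H(34 4e 36 36 75 77) = 01 da; tag = H(5e 24 5c 5c 01 da) = 0215
m3: inner = H(34 4e 36 36 05 5b) = 01 4e; tag = H(5e 24 5c 5c 01 4e) = 0189 ← matches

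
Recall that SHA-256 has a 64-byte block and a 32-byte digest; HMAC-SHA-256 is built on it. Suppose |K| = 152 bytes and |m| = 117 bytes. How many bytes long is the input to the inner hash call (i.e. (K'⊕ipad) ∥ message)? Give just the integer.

Key is 152 > 64 bytes, so it is hashed to 32 bytes then zero-padded to 64: |K'| = 64.
Inner input = (K'⊕ipad) ∥ m → 64 + 117 = 181 bytes.

181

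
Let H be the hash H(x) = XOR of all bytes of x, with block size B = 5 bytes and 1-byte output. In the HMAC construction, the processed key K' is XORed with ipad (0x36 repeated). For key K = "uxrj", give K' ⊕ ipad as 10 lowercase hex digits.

434e445c36

Key "uxrj" = 75 78 72 6a is 4 bytes ≤ B = 5; zero-pad to 5 bytes: K' = 75 78 72 6a 00.
XOR each byte with 0x36: 75⊕36=43, 78⊕36=4e, 72⊕36=44, 6a⊕36=5c, 00⊕36=36.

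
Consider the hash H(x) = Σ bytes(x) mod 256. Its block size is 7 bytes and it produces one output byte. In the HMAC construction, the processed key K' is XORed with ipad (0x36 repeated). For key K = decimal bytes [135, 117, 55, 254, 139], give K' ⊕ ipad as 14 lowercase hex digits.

Key decimal bytes [135, 117, 55, 254, 139] = 87 75 37 fe 8b is 5 bytes ≤ B = 7; zero-pad to 7 bytes: K' = 87 75 37 fe 8b 00 00.
XOR each byte with 0x36: 87⊕36=b1, 75⊕36=43, 37⊕36=01, fe⊕36=c8, 8b⊕36=bd, 00⊕36=36, 00⊕36=36.

b14301c8bd3636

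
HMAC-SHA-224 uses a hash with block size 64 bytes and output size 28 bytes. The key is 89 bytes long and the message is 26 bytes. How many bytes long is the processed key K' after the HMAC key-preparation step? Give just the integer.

64

Key is 89 > 64 bytes, so it is hashed to 28 bytes then zero-padded to 64: |K'| = 64.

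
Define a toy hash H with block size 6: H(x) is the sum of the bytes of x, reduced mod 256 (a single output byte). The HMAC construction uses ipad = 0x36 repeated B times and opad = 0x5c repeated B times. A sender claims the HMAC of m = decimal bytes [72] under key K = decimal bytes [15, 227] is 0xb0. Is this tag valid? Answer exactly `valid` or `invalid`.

Key decimal bytes [15, 227] = 0f e3 is 2 bytes ≤ B = 6; zero-pad to 6 bytes: K' = 0f e3 00 00 00 00.
K' ⊕ ipad = 39 d5 36 36 36 36; K' ⊕ opad = 53 bf 5c 5c 5c 5c.
Inner hash: sum = 57+213+54+54+54+54+72 = 558; mod 256 = 46 → 2e.
Outer hash (recomputed tag): sum = 83+191+92+92+92+92+46 = 688; mod 256 = 176 → b0.
Recomputed tag = b0; claimed = b0 → match.

valid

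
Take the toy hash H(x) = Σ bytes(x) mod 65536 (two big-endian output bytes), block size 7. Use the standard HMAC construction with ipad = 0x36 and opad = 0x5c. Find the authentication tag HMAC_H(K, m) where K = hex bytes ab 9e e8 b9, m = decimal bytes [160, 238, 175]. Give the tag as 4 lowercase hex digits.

04fc

Key hex bytes ab 9e e8 b9 is 4 bytes ≤ B = 7; zero-pad to 7 bytes: K' = ab 9e e8 b9 00 00 00.
K' ⊕ ipad = 9d a8 de 8f 36 36 36.  K' ⊕ opad = f7 c2 b4 e5 5c 5c 5c.
Inner input = (K'⊕ipad) ∥ m = 9d a8 de 8f 36 36 36 ∥ a0 ee af.
Inner hash: sum = 157+168+222+143+54+54+54+160+238+175 = 1425 → 05 91.
Outer input = (K'⊕opad) ∥ inner = f7 c2 b4 e5 5c 5c 5c ∥ 05 91.
Outer hash (tag): sum = 247+194+180+229+92+92+92+5+145 = 1276 → 04 fc.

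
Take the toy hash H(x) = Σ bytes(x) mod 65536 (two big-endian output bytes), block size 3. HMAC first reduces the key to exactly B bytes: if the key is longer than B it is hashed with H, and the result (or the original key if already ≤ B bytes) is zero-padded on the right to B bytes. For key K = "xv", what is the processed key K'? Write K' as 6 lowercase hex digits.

Key "xv" = 78 76 is 2 bytes ≤ B = 3; zero-pad to 3 bytes: K' = 78 76 00.

787600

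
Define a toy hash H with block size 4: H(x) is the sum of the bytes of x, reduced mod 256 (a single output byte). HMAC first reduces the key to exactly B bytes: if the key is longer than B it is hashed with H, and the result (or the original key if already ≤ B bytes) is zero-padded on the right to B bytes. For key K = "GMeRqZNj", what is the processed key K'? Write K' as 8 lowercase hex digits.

|K| = 8 > B = 4, so first hash the key.
H(K): sum = 71+77+101+82+113+90+78+106 = 718; mod 256 = 206 → ce.
Zero-pad H(K) = ce to 4 bytes: K' = ce 00 00 00.

ce000000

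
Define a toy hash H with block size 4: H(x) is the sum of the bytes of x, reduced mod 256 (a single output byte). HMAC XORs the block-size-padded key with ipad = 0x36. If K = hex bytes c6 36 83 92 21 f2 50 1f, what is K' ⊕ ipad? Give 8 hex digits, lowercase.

a5363636

Key hex bytes c6 36 83 92 21 f2 50 1f is 8 bytes > B = 4, so hash it first: H(key) = 93, then zero-pad to 4 bytes: K' = 93 00 00 00.
XOR each byte with 0x36: 93⊕36=a5, 00⊕36=36, 00⊕36=36, 00⊕36=36.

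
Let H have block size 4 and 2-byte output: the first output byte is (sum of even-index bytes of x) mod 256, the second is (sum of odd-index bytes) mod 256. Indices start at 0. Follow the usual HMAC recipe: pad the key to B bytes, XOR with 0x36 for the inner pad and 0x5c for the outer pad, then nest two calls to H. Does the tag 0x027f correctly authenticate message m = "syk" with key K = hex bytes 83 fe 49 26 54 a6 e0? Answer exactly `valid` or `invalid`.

Key hex bytes 83 fe 49 26 54 a6 e0 is 7 bytes > B = 4, so hash it first: H(key) = 00 ca, then zero-pad to 4 bytes: K' = 00 ca 00 00.
K' ⊕ ipad = 36 fc 36 36; K' ⊕ opad = 5c 96 5c 5c.
Inner hash: even-index sum = 330 mod 256 = 74; odd-index sum = 427 mod 256 = 171 → 4a ab.
Outer hash (recomputed tag): even-index sum = 258 mod 256 = 2; odd-index sum = 413 mod 256 = 157 → 02 9d.
Recomputed tag = 029d; claimed = 027f → mismatch.

invalid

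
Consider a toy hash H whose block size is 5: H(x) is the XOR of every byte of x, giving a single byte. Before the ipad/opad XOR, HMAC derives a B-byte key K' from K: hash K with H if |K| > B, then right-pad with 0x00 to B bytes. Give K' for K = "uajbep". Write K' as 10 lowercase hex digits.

|K| = 6 > B = 5, so first hash the key.
H(K): XOR 75⊕61⊕6a⊕62⊕65⊕70 = 09.
Zero-pad H(K) = 09 to 5 bytes: K' = 09 00 00 00 00.

0900000000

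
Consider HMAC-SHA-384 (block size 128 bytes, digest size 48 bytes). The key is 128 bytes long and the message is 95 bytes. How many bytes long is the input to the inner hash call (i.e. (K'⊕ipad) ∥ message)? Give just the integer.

Key is 128 ≤ 128 bytes, zero-padded: |K'| = 128.
Inner input = (K'⊕ipad) ∥ m → 128 + 95 = 223 bytes.

223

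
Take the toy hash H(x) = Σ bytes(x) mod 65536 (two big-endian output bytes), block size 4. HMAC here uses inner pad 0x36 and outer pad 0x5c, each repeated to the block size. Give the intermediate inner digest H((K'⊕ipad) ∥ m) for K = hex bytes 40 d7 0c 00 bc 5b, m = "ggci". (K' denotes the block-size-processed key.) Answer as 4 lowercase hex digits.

0246

Key hex bytes 40 d7 0c 00 bc 5b is 6 bytes > B = 4, so hash it first: H(key) = 02 3a, then zero-pad to 4 bytes: K' = 02 3a 00 00.
K' ⊕ ipad = 34 0c 36 36.
Inner input = 34 0c 36 36 ∥ 67 67 63 69.
Inner hash: sum = 52+12+54+54+103+103+99+105 = 582 → 02 46.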